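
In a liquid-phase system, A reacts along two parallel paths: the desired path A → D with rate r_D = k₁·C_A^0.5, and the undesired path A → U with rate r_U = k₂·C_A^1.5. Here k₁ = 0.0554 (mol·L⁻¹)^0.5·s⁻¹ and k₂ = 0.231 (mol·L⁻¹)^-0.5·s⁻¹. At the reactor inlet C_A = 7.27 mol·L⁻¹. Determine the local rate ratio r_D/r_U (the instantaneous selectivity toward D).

S_{D/U} = r_D/r_U = (k₁·C_A^0.5)/(k₂·C_A^1.5) = (k₁/k₂)·C_A⁻¹.
= (0.0554×7.270^0.5) / (0.231×7.270^1.5) = 0.1494/4.528 = 0.0330.

0.0330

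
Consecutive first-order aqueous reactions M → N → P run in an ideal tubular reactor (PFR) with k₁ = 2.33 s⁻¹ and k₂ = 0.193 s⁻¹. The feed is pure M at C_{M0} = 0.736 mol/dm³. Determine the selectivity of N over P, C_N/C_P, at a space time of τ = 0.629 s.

The intermediate concentration in a first-order A→B→C sequence is C_N = k₁C_{M0}(e^(−k₁τ) − e^(−k₂τ))/(k₂−k₁).
e^(−k₁τ) = e^(−2.33×0.629) = e^(−1.466) = 0.2309; e^(−k₂τ) = e^(−0.1214) = 0.8857.
C_N = 2.33×0.736/(0.193−2.33) × (0.2309−0.8857) = (-0.8025)×(-0.6547) = 0.5254 mol/dm³.
C_M = C_{M0}e^(−k₁τ) = 0.1700 mol/dm³, so C_P = C_{M0}−C_M−C_N = 0.04062 mol/dm³; C_N/C_P = 12.9.

12.9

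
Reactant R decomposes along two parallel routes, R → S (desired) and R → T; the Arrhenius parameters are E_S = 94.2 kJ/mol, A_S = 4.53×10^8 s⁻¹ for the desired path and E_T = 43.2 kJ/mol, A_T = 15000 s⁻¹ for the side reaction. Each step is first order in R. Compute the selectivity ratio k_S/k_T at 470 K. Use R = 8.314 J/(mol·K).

0.0648

k_S/k_T = (A_S/A_T)·exp[−(E_S−E_T)/(RT)] = (A_S/A_T)·exp[(E_T−E_S)/(RT)].
(E_T−E_S)/(RT) = (43.2−94.2)×10³/(8.314×470) = -51000/3908 = -13.05.
k_S/k_T = (4.53×10^8/15000)·exp(-13.05) = 30200 × 2.147×10^-6 = 0.0648.
Since E_S > E_T, raising the temperature improves selectivity toward S.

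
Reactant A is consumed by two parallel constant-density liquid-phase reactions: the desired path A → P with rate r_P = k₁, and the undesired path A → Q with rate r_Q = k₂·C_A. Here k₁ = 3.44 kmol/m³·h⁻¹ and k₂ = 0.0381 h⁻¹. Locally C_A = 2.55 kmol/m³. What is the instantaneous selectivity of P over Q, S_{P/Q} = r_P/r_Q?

S_{P/Q} = r_P/r_Q = (k₁)/(k₂·C_A) = (k₁/k₂)·C_A⁻¹.
= (3.44) / (0.0381×2.550) = 3.440/0.09715 = 35.4.
The undesired path is higher order in A, so low C_A (CSTR or dilute feed) favours P.

35.4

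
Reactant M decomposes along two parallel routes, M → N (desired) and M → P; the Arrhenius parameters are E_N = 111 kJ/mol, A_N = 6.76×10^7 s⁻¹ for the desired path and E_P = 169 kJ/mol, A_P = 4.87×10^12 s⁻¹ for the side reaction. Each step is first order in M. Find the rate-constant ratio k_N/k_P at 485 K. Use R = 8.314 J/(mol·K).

With equal orders, S_{N/P} = k_N/k_P = (A_N/A_P)·exp[(E_P−E_N)/(RT)].
(E_P−E_N)/(RT) = (169−111)×10³/(8.314×485) = 58000/4032 = 14.38.
k_N/k_P = (6.76×10^7/4.87×10^12)·exp(14.38) = 1.388×10^-5 × 1.765×10^6 = 24.5.
Since E_N < E_P, lowering the temperature improves selectivity toward N.

24.5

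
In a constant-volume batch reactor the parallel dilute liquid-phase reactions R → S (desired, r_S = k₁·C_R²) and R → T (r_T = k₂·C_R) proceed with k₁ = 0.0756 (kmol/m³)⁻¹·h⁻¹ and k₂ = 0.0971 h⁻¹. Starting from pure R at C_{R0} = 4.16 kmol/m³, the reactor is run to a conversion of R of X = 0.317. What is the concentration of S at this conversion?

C_R = C_{R0}(1−X) = 2.841 kmol/m³.
Along a PFR/batch, dC_T/dC_R = −r_T/(r_S+r_T) = −k₂/(k₂+k₁·C_R).
Integrating from C_{R0} to C_R: C_T = (0.0971/0.0756)·ln[(0.0971+0.0756·4.16)/(0.0971+0.0756·2.84)] = 1.284·ln(0.4116/0.3119) = 0.3562 kmol/m³.
Then C_S = (C_{R0}−C_R) − C_T = 1.319 − 0.3562 = 0.9625 kmol/m³.

0.962 kmol/m³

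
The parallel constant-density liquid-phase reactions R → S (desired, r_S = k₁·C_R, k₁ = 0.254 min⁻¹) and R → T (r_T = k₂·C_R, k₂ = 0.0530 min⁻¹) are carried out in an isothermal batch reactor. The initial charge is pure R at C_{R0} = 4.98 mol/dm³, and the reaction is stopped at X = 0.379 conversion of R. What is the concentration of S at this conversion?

1.56 mol/dm³

C_R = C_{R0}(1−X) = 3.093 mol/dm³.
Both paths are first order in R, so the instantaneous fraction to S is constant: dC_S/d(−C_R) = k₁/(k₁+k₂) = 0.8274.
C_S = 0.8274·(C_{R0}−C_R) = 0.8274×1.887 = 1.56 mol/dm³.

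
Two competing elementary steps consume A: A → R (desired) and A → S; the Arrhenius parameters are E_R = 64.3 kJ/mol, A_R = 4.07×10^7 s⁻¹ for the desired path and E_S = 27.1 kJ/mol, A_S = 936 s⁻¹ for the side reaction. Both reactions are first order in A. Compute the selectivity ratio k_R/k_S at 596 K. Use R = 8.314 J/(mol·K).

Since both paths have the same order in A, the concentration cancels and S_{R/S} = k_R/k_S = (A_R/A_S)·exp[(E_S−E_R)/(RT)].
(E_S−E_R)/(RT) = (27.1−64.3)×10³/(8.314×596) = -37200/4955 = -7.507.
k_R/k_S = (4.07×10^7/936)·exp(-7.507) = 43483 × 5.490×10^-4 = 23.9.
Since E_R > E_S, raising the temperature improves selectivity toward R.

23.9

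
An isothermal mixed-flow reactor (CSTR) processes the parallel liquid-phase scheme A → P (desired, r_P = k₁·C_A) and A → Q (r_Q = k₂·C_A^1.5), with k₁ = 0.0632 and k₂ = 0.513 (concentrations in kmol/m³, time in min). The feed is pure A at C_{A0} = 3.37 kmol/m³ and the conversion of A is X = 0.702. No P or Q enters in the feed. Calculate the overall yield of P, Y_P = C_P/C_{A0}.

0.0769

Exit C_A = C_{A0}(1−X) = 3.37×0.298 = 1.004 kmol/m³.
A CSTR operates uniformly at the exit composition, giving r_P = 0.06347 and r_Q = 0.5163 (each k·C_A^n at C_A = 1.004).
Fraction of consumed A going to P: r_P/(r_P+r_Q) = 0.1095.
C_P = 0.1095·C_{A0}·X = 0.1095×3.37×0.702 = 0.259 kmol/m³; Y_P = C_P/C_{A0} = 0.0769.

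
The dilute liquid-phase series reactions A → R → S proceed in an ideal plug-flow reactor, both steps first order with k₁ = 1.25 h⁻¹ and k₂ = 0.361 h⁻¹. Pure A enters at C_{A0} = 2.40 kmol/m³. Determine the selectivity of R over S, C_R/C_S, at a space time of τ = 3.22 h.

For first-order series with pure A initially, C_R(τ) = k₁C_{A0}/(k₂−k₁)·(e^(−k₁τ) − e^(−k₂τ)).
e^(−k₁τ) = e^(−1.25×3.22) = e^(−4.025) = 0.01786; e^(−k₂τ) = e^(−1.162) = 0.3127.
C_R = 1.25×2.40/(0.361−1.25) × (0.01786−0.3127) = (-3.375)×(-0.2949) = 0.9950 kmol/m³.
C_A = C_{A0}e^(−k₁τ) = 0.04287 kmol/m³, so C_S = C_{A0}−C_A−C_R = 1.362 kmol/m³; C_R/C_S = 0.731.

0.731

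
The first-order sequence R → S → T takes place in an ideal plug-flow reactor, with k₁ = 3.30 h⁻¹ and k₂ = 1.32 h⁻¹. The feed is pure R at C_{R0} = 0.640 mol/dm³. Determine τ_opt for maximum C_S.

Setting dC_S/dτ = 0 gives τ_opt = ln(k₂/k₁)/(k₂−k₁).
= ln(1.32/3.30)/(1.32−3.30) = ln(0.4000)/-1.980 = -0.9163/-1.980 = 0.463 h.

0.463 h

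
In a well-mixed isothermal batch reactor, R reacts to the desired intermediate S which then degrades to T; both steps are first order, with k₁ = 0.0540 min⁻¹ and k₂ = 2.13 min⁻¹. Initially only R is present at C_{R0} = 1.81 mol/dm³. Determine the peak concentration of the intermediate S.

Evaluating C_S at t_opt = ln(k₂/k₁)/(k₂−k₁) gives C_{S,max}/C_{R0} = (k₁/k₂)^[k₂/(k₂−k₁)].
= (0.0540/2.13)^(2.13/(2.13−0.0540)) = (0.02535)^(1.026) = 0.02304.
C_{S,max} = 0.02304×1.81 = 0.0417 mol/dm³.

0.0417 mol/dm³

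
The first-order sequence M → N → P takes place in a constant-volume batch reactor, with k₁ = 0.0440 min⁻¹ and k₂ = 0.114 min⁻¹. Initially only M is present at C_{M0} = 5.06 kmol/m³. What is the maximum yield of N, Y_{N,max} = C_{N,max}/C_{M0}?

For a first-order series the maximum intermediate yield is C_{N,max}/C_{M0} = (k₁/k₂)^[k₂/(k₂−k₁)].
= (0.0440/0.114)^(0.114/(0.114−0.0440)) = (0.3860)^(1.629) = 0.2122.

0.212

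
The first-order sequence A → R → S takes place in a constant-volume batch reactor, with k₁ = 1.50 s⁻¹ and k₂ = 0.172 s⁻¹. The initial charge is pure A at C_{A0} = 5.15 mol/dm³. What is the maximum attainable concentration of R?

3.89 mol/dm³

Evaluating C_R at t_opt = ln(k₂/k₁)/(k₂−k₁) gives C_{R,max}/C_{A0} = (k₁/k₂)^[k₂/(k₂−k₁)].
= (1.50/0.172)^(0.172/(0.172−1.50)) = (8.721)^(-0.1295) = 0.7554.
C_{R,max} = 0.7554×5.15 = 3.89 mol/dm³.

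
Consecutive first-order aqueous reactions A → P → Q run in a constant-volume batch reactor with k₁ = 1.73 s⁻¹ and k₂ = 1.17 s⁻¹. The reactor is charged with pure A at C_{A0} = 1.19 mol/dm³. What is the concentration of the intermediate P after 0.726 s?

0.525 mol/dm³

Solving the coupled first-order balances gives C_P(t) = [k₁/(k₂−k₁)]·C_{A0}·(e^(−k₁t) − e^(−k₂t)).
e^(−k₁t) = e^(−1.73×0.726) = e^(−1.256) = 0.2848; e^(−k₂t) = e^(−0.8494) = 0.4277.
C_P = 1.73×1.19/(1.17−1.73) × (0.2848−0.4277) = (-3.676)×(-0.1429) = 0.5252 mol/dm³.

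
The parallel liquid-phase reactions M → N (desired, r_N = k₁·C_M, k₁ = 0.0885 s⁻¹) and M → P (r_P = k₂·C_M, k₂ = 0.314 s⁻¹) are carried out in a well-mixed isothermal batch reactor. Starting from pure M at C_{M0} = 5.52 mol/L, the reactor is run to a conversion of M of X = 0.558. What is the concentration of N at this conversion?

0.677 mol/L

C_M = C_{M0}(1−X) = 2.440 mol/L.
Both paths are first order in M, so the instantaneous fraction to N is constant: dC_N/d(−C_M) = k₁/(k₁+k₂) = 0.2199.
C_N = 0.2199·(C_{M0}−C_M) = 0.2199×3.080 = 0.677 mol/L.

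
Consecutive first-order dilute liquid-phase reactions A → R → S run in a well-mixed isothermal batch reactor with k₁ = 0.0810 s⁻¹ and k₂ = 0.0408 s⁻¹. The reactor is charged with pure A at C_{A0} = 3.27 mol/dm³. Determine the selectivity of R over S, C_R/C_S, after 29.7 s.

0.850

Solving the coupled first-order balances gives C_R(t) = [k₁/(k₂−k₁)]·C_{A0}·(e^(−k₁t) − e^(−k₂t)).
e^(−k₁t) = e^(−0.0810×29.7) = e^(−2.406) = 0.09020; e^(−k₂t) = e^(−1.212) = 0.2977.
C_R = 0.0810×3.27/(0.0408−0.0810) × (0.09020−0.2977) = (-6.589)×(-0.2075) = 1.367 mol/dm³.
C_A = C_{A0}e^(−k₁t) = 0.2950 mol/dm³, so C_S = C_{A0}−C_A−C_R = 1.608 mol/dm³; C_R/C_S = 0.850.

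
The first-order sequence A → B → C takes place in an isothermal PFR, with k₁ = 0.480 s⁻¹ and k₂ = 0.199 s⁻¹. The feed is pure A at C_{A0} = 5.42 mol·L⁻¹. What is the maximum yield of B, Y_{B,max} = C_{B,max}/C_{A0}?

0.536

At the optimum, C_{B,max}/C_{A0} = (k₁/k₂)^[k₂/(k₂−k₁)].
= (0.480/0.199)^(0.199/(0.199−0.480)) = (2.412)^(-0.7082) = 0.5360.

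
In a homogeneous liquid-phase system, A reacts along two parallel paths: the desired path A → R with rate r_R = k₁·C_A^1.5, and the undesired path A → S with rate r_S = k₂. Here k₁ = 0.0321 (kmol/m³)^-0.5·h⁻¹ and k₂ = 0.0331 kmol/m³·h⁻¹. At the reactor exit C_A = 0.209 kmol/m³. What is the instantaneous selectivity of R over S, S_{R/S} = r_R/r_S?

S_{R/S} = r_R/r_S = (k₁·C_A^1.5)/(k₂) = (k₁/k₂)·C_A^1.5.
= (0.0321×0.2090^1.5) / (0.0331) = 0.003067/0.03310 = 0.0927.

0.0927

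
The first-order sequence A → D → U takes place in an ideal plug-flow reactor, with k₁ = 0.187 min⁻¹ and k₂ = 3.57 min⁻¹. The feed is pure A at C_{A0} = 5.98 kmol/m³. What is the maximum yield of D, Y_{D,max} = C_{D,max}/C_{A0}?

At the optimum, C_{D,max}/C_{A0} = (k₁/k₂)^[k₂/(k₂−k₁)].
= (0.187/3.57)^(3.57/(3.57−0.187)) = (0.05238)^(1.055) = 0.04450.

0.0445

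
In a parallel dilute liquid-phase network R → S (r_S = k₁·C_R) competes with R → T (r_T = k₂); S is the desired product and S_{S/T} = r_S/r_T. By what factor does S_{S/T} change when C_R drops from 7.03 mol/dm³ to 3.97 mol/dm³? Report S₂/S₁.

0.565

S_{S/T} = (k₁/k₂)·C_R, so S₂/S₁ = (C_{R,2}/C_{R,1}).
= 3.97/7.03 = 0.565.
Selectivity toward S falls as C_R falls — high-concentration operation is favoured.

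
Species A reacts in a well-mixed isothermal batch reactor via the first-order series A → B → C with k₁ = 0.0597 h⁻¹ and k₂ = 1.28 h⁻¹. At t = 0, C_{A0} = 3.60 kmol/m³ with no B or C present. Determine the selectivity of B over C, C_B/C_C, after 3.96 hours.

0.222

For first-order series with pure A initially, C_B(t) = k₁C_{A0}/(k₂−k₁)·(e^(−k₁t) − e^(−k₂t)).
e^(−k₁t) = e^(−0.0597×3.96) = e^(−0.2364) = 0.7895; e^(−k₂t) = e^(−5.069) = 0.006290.
C_B = 0.0597×3.60/(1.28−0.0597) × (0.7895−0.006290) = 0.1761×0.7832 = 0.1379 kmol/m³.
C_A = C_{A0}e^(−k₁t) = 2.842 kmol/m³, so C_C = C_{A0}−C_A−C_B = 0.6200 kmol/m³; C_B/C_C = 0.222.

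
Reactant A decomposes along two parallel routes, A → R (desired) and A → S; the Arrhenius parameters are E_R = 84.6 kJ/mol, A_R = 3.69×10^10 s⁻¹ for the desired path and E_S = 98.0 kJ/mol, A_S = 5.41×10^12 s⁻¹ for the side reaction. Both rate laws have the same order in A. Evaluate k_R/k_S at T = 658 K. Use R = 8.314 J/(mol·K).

k_R/k_S = (A_R/A_S)·exp[−(E_R−E_S)/(RT)] = (A_R/A_S)·exp[(E_S−E_R)/(RT)].
(E_S−E_R)/(RT) = (98.0−84.6)×10³/(8.314×658) = 13400/5471 = 2.449.
k_R/k_S = (3.69×10^10/5.41×10^12)·exp(2.449) = 0.006821 × 11.58 = 0.0790.
Since E_R < E_S, lowering the temperature improves selectivity toward R.

0.0790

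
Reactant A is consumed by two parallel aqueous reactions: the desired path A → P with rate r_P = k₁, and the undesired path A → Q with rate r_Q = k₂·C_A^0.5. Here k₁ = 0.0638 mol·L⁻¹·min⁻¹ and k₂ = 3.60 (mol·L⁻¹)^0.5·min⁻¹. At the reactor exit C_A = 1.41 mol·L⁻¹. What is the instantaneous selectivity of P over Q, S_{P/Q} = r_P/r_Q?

S_{P/Q} = r_P/r_Q = (k₁)/(k₂·C_A^0.5) = (k₁/k₂)·C_A^-0.5.
= (0.0638) / (3.60×1.410^0.5) = 0.06380/4.275 = 0.0149.
The undesired path is higher order in A, so low C_A (CSTR or dilute feed) favours P.

0.0149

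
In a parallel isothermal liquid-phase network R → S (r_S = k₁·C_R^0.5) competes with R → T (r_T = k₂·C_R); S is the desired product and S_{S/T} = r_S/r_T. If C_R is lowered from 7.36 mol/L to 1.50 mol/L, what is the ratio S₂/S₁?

2.22

S_{S/T} = (k₁/k₂)·C_R^-0.5, so S₂/S₁ = (C_{R,2}/C_{R,1})^-0.5.
= (1.50/7.36)^(-0.5) = (0.2038)^(-0.5) = 2.22.
Selectivity toward S rises as C_R falls — low-concentration operation is favoured.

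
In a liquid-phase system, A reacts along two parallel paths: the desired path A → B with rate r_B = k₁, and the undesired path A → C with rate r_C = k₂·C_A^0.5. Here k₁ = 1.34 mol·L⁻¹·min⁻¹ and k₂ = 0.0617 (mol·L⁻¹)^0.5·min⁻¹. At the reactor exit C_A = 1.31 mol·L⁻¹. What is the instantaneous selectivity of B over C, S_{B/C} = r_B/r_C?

19.0

S_{B/C} = r_B/r_C = (k₁)/(k₂·C_A^0.5) = (k₁/k₂)·C_A^-0.5.
= (1.34) / (0.0617×1.310^0.5) = 1.340/0.07062 = 19.0.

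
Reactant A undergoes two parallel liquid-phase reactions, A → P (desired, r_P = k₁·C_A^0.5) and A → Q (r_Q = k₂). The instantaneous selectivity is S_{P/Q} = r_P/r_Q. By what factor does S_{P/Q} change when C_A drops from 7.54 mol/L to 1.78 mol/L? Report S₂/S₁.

S_{P/Q} = (k₁/k₂)·C_A^0.5, so S₂/S₁ = (C_{A,2}/C_{A,1})^0.5.
= (1.78/7.54)^0.5 = (0.2361)^0.5 = 0.486.
Selectivity toward P falls as C_A falls — high-concentration operation is favoured.

0.486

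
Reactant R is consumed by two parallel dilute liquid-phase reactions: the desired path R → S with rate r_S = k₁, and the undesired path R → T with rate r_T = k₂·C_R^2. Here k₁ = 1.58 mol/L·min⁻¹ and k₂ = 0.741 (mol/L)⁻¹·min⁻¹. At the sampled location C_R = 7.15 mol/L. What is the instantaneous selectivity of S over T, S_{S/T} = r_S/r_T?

S_{S/T} = r_S/r_T = (k₁)/(k₂·C_R^2) = (k₁/k₂)·C_R^-2.
= (1.58) / (0.741×7.150^2) = 1.580/37.88 = 0.0417.
The undesired path is higher order in R, so low C_R (CSTR or dilute feed) favours S.

0.0417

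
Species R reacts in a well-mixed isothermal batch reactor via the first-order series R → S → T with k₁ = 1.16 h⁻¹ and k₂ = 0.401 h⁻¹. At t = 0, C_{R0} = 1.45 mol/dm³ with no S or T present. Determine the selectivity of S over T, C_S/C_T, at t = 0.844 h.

4.73

The intermediate concentration in a first-order A→B→C sequence is C_S = k₁C_{R0}(e^(−k₁t) − e^(−k₂t))/(k₂−k₁).
e^(−k₁t) = e^(−1.16×0.844) = e^(−0.9790) = 0.3757; e^(−k₂t) = e^(−0.3384) = 0.7129.
C_S = 1.16×1.45/(0.401−1.16) × (0.3757−0.7129) = (-2.216)×(-0.3372) = 0.7473 mol/dm³.
C_R = C_{R0}e^(−k₁t) = 0.5447 mol/dm³, so C_T = C_{R0}−C_R−C_S = 0.1580 mol/dm³; C_S/C_T = 4.73.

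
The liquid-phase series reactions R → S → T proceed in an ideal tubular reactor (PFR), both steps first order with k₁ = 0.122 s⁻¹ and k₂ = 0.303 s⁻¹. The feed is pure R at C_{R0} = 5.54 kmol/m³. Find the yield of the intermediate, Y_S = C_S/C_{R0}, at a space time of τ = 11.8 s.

0.141

For first-order series with pure R initially, C_S(τ) = k₁C_{R0}/(k₂−k₁)·(e^(−k₁τ) − e^(−k₂τ)).
e^(−k₁τ) = e^(−0.122×11.8) = e^(−1.440) = 0.2370; e^(−k₂τ) = e^(−3.575) = 0.02800.
C_S = 0.122×5.54/(0.303−0.122) × (0.2370−0.02800) = 3.734×0.2090 = 0.7805 kmol/m³.
Y_S = C_S/C_{R0} = 0.7805/5.54 = 0.141.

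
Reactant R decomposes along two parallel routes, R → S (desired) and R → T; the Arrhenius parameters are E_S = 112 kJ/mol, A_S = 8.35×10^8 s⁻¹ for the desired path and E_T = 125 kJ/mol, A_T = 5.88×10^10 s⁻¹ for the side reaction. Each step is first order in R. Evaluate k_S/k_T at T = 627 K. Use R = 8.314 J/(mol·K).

0.172

With equal orders, S_{S/T} = k_S/k_T = (A_S/A_T)·exp[(E_T−E_S)/(RT)].
(E_T−E_S)/(RT) = (125−112)×10³/(8.314×627) = 13000/5213 = 2.494.
k_S/k_T = (8.35×10^8/5.88×10^10)·exp(2.494) = 0.01420 × 12.11 = 0.172.
Since E_S < E_T, lowering the temperature improves selectivity toward S.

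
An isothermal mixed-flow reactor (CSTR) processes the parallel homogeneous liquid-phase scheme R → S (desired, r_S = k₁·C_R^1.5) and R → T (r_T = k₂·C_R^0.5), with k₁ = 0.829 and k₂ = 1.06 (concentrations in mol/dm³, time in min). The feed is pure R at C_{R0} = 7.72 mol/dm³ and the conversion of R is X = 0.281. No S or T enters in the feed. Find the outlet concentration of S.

1.76 mol/dm³

Exit C_R = C_{R0}(1−X) = 7.72×0.719 = 5.551 mol/dm³.
A CSTR operates uniformly at the exit composition, giving r_S = 10.84 and r_T = 2.497 (each k·C_R^n at C_R = 5.551).
Fraction of consumed R going to S: r_S/(r_S+r_T) = 0.8128.
C_S = 0.8128·C_{R0}·X = 0.8128×7.72×0.281 = 1.76 mol/dm³.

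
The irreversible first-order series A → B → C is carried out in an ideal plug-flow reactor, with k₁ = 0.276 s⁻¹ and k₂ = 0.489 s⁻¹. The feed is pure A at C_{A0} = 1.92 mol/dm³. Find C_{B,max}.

At the optimum, C_{B,max}/C_{A0} = (k₁/k₂)^[k₂/(k₂−k₁)].
= (0.276/0.489)^(0.489/(0.489−0.276)) = (0.5644)^(2.296) = 0.2690.
C_{B,max} = 0.2690×1.92 = 0.516 mol/dm³.

0.516 mol/dm³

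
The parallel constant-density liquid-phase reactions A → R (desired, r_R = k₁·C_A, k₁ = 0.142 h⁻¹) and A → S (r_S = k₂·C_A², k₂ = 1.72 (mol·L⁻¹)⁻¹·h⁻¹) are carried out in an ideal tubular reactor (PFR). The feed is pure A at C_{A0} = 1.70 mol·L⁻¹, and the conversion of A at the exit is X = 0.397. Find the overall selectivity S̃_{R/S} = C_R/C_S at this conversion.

C_A = C_{A0}(1−X) = 1.025 mol·L⁻¹.
Along a PFR/batch, dC_R/dC_A = −r_R/(r_R+r_S) = −k₁/(k₁+k₂·C_A).
Integrating from C_{A0} to C_A: C_R = (0.142/1.72)·ln[(0.142+1.72·1.70)/(0.142+1.72·1.03)] = 0.08256·ln(3.066/1.905) = 0.03928 mol·L⁻¹.
C_S = (C_{A0}−C_A)−C_R = 0.6356 mol·L⁻¹; S̃_{R/S} = 0.03928/0.6356 = 0.0618.

0.0618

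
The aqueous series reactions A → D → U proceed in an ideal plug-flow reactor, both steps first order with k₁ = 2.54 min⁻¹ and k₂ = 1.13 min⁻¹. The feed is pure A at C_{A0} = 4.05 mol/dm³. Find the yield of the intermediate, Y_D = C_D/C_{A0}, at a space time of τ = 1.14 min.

0.397

For first-order series with pure A initially, C_D(τ) = k₁C_{A0}/(k₂−k₁)·(e^(−k₁τ) − e^(−k₂τ)).
e^(−k₁τ) = e^(−2.54×1.14) = e^(−2.896) = 0.05527; e^(−k₂τ) = e^(−1.288) = 0.2758.
C_D = 2.54×4.05/(1.13−2.54) × (0.05527−0.2758) = (-7.296)×(-0.2205) = 1.609 mol/dm³.
Y_D = C_D/C_{A0} = 1.609/4.05 = 0.397.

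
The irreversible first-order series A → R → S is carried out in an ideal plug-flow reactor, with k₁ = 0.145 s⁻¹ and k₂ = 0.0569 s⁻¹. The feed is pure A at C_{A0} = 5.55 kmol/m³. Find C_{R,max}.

3.03 kmol/m³

At the optimum, C_{R,max}/C_{A0} = (k₁/k₂)^[k₂/(k₂−k₁)].
= (0.145/0.0569)^(0.0569/(0.0569−0.145)) = (2.548)^(-0.6459) = 0.5465.
C_{R,max} = 0.5465×5.55 = 3.03 kmol/m³.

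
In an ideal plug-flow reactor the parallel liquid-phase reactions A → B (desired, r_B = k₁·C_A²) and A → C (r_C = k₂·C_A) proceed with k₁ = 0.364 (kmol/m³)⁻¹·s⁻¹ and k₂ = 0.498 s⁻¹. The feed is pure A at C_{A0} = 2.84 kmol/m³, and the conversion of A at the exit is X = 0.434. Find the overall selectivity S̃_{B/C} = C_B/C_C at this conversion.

C_A = C_{A0}(1−X) = 1.607 kmol/m³.
Along a PFR/batch, dC_C/dC_A = −r_C/(r_B+r_C) = −k₂/(k₂+k₁·C_A).
Integrating from C_{A0} to C_A: C_C = (0.498/0.364)·ln[(0.498+0.364·2.84)/(0.498+0.364·1.61)] = 1.368·ln(1.532/1.083) = 0.4742 kmol/m³.
Then C_B = (C_{A0}−C_A) − C_C = 1.233 − 0.4742 = 0.7584 kmol/m³.
S̃_{B/C} = C_B/C_C = 0.7584/0.4742 = 1.60.

1.60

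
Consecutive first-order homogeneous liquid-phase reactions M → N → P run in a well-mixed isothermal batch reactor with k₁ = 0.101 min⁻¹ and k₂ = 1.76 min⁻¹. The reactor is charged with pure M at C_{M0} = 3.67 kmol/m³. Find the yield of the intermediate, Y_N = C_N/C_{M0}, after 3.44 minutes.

0.0429

Solving the coupled first-order balances gives C_N(t) = [k₁/(k₂−k₁)]·C_{M0}·(e^(−k₁t) − e^(−k₂t)).
e^(−k₁t) = e^(−0.101×3.44) = e^(−0.3474) = 0.7065; e^(−k₂t) = e^(−6.054) = 0.002348.
C_N = 0.101×3.67/(1.76−0.101) × (0.7065−0.002348) = 0.2234×0.7041 = 0.1573 kmol/m³.
Y_N = C_N/C_{M0} = 0.1573/3.67 = 0.0429.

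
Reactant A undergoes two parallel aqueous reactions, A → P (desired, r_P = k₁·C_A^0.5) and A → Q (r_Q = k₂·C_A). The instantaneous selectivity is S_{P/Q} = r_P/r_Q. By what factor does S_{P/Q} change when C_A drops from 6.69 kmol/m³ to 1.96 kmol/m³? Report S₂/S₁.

1.85

S_{P/Q} = (k₁/k₂)·C_A^-0.5, so S₂/S₁ = (C_{A,2}/C_{A,1})^-0.5.
= (1.96/6.69)^(-0.5) = (0.2930)^(-0.5) = 1.85.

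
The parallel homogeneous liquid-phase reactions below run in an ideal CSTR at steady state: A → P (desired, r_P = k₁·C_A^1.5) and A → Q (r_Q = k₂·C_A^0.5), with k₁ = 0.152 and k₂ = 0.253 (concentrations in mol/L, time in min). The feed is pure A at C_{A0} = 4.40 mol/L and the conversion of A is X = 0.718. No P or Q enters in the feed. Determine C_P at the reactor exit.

Exit C_A = C_{A0}(1−X) = 4.40×0.282 = 1.241 mol/L.
A CSTR operates uniformly at the exit composition, giving r_P = 0.2101 and r_Q = 0.2818 (each k·C_A^n at C_A = 1.241).
Fraction of consumed A going to P: r_P/(r_P+r_Q) = 0.4271.
C_P = 0.4271·C_{A0}·X = 0.4271×4.40×0.718 = 1.35 mol/L.

1.35 mol/L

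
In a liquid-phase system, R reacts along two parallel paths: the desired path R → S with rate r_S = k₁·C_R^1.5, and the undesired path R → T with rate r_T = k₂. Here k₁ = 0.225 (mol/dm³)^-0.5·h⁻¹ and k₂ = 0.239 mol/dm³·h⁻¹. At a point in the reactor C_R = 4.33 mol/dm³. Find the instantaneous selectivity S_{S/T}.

8.48

S_{S/T} = r_S/r_T = (k₁·C_R^1.5)/(k₂) = (k₁/k₂)·C_R^1.5.
= (0.225×4.330^1.5) / (0.239) = 2.027/0.2390 = 8.48.
Since the desired path is higher order in R, keeping C_R high (PFR or concentrated feed) favours S.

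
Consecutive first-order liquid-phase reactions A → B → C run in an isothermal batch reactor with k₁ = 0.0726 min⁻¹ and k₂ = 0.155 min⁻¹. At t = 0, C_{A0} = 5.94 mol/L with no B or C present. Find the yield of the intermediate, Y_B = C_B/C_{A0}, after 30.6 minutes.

0.0879

Solving the coupled first-order balances gives C_B(t) = [k₁/(k₂−k₁)]·C_{A0}·(e^(−k₁t) − e^(−k₂t)).
e^(−k₁t) = e^(−0.0726×30.6) = e^(−2.222) = 0.1084; e^(−k₂t) = e^(−4.743) = 0.008712.
C_B = 0.0726×5.94/(0.155−0.0726) × (0.1084−0.008712) = 5.234×0.09973 = 0.5219 mol/L.
Y_B = C_B/C_{A0} = 0.5219/5.94 = 0.0879.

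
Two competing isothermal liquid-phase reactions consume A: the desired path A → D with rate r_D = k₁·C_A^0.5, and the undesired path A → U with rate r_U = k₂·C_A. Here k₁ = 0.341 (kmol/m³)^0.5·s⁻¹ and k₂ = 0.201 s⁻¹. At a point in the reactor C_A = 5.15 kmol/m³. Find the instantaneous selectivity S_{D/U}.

S_{D/U} = r_D/r_U = (k₁·C_A^0.5)/(k₂·C_A) = (k₁/k₂)·C_A^-0.5.
= (0.341×5.150^0.5) / (0.201×5.150) = 0.7739/1.035 = 0.748.

0.748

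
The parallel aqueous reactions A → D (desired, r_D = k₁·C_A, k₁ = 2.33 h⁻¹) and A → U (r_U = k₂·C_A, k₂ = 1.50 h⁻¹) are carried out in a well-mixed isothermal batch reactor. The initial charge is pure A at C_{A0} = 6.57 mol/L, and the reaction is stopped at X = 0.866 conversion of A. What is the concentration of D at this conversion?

3.46 mol/L

C_A = C_{A0}(1−X) = 0.8804 mol/L.
Both paths are first order in A, so the instantaneous fraction to D is constant: dC_D/d(−C_A) = k₁/(k₁+k₂) = 0.6084.
C_D = 0.6084·(C_{A0}−C_A) = 0.6084×5.690 = 3.46 mol/L.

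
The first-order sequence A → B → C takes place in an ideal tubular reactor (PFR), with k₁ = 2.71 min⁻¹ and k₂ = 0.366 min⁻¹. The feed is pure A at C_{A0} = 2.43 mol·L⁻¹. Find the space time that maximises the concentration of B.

The intermediate peaks when r₁ = r₂, i.e. k₁e^(−k₁τ) = k₂e^(−k₂τ), giving τ_opt = ln(k₂/k₁)/(k₂−k₁).
= ln(0.366/2.71)/(0.366−2.71) = ln(0.1351)/-2.344 = -2.002/-2.344 = 0.854 min.

0.854 min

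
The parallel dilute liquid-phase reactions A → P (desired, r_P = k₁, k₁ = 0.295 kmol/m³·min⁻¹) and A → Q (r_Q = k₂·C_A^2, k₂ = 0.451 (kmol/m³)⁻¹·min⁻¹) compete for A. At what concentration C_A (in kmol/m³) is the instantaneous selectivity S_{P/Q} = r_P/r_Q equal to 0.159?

2.03 kmol/m³

S_{P/Q} = (k₁/k₂)·C_A^-2 ⇒ C_A = (S·k₂/k₁)^(-0.5).
= (0.159×0.451/0.295)^(-0.5) = (0.2431)^(-0.5) = 2.03 kmol/m³.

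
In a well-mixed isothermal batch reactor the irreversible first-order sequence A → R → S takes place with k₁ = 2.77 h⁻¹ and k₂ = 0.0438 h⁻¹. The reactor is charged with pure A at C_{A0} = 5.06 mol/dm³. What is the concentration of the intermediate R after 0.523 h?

3.82 mol/dm³

For first-order series with pure A initially, C_R(t) = k₁C_{A0}/(k₂−k₁)·(e^(−k₁t) − e^(−k₂t)).
e^(−k₁t) = e^(−2.77×0.523) = e^(−1.449) = 0.2349; e^(−k₂t) = e^(−0.02291) = 0.9774.
C_R = 2.77×5.06/(0.0438−2.77) × (0.2349−0.9774) = (-5.141)×(-0.7425) = 3.817 mol/dm³.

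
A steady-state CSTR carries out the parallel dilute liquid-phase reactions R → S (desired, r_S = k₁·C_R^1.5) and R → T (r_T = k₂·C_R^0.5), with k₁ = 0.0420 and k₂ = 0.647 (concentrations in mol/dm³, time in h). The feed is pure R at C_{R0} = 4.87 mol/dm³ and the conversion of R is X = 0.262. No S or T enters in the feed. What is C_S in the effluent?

Exit C_R = C_{R0}(1−X) = 4.87×0.738 = 3.594 mol/dm³.
In a CSTR the entire volume is at exit conditions, so r_S = 0.0420×3.594^1.5 = 0.2862 and r_T = 0.647×3.594^0.5 = 1.227.
Fraction of consumed R going to S: r_S/(r_S+r_T) = 0.1892.
C_S = 0.1892·C_{R0}·X = 0.1892×4.87×0.262 = 0.241 mol/dm³.

0.241 mol/dm³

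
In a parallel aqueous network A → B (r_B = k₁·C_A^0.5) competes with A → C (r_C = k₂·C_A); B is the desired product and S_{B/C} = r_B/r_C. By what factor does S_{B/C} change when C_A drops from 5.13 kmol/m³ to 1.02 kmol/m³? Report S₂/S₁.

S_{B/C} = (k₁/k₂)·C_A^-0.5, so S₂/S₁ = (C_{A,2}/C_{A,1})^-0.5.
= (1.02/5.13)^(-0.5) = (0.1988)^(-0.5) = 2.24.

2.24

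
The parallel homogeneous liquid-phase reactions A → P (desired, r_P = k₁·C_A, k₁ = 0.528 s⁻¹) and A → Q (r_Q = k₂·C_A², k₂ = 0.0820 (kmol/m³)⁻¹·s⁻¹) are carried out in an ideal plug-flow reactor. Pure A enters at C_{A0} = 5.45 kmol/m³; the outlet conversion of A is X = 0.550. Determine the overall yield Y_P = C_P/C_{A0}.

0.343

C_A = C_{A0}(1−X) = 2.452 kmol/m³.
Along a PFR/batch, dC_P/dC_A = −r_P/(r_P+r_Q) = −k₁/(k₁+k₂·C_A).
Integrating from C_{A0} to C_A: C_P = (0.528/0.0820)·ln[(0.528+0.0820·5.45)/(0.528+0.0820·2.45)] = 6.439·ln(0.9749/0.7291) = 1.871 kmol/m³.
Y_P = C_P/C_{A0} = 1.871/5.45 = 0.343.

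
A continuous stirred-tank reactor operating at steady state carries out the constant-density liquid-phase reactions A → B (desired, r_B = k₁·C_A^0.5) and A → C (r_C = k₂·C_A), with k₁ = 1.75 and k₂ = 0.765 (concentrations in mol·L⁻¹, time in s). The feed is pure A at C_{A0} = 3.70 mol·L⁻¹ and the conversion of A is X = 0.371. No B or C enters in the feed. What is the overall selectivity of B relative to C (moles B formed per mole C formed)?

Exit C_A = C_{A0}(1−X) = 3.70×0.629 = 2.327 mol·L⁻¹.
In a CSTR the entire volume is at exit conditions, so r_B = 1.75×2.327^0.5 = 2.670 and r_C = 0.765×2.327 = 1.780.
Overall selectivity = C_B/C_C = r_Bτ/(r_Cτ) = r_B/r_C = 1.50.

1.50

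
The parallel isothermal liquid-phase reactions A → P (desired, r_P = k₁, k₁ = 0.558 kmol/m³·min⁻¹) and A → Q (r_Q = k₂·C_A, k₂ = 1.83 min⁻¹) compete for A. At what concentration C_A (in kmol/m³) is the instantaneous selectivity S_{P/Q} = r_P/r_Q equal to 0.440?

S_{P/Q} = (k₁/k₂)·C_A⁻¹ ⇒ C_A = (S·k₂/k₁)^(-1).
= (0.440×1.83/0.558)^(-1) = (1.443)^(-1) = 0.693 kmol/m³.

0.693 kmol/m³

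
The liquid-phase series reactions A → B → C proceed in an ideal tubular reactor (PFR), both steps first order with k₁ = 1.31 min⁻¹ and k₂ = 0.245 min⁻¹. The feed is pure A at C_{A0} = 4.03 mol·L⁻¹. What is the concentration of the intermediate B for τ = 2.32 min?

2.57 mol·L⁻¹

For first-order series with pure A initially, C_B(τ) = k₁C_{A0}/(k₂−k₁)·(e^(−k₁τ) − e^(−k₂τ)).
e^(−k₁τ) = e^(−1.31×2.32) = e^(−3.039) = 0.04787; e^(−k₂τ) = e^(−0.5684) = 0.5664.
C_B = 1.31×4.03/(0.245−1.31) × (0.04787−0.5664) = (-4.957)×(-0.5186) = 2.571 mol·L⁻¹.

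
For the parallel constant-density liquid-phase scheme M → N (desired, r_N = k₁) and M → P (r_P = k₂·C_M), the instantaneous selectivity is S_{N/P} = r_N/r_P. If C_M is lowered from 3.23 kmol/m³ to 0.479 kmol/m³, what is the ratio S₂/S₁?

S_{N/P} = (k₁/k₂)·C_M⁻¹, so S₂/S₁ = (C_{M,2}/C_{M,1})⁻¹.
= 3.23/0.479 = 6.74.
Selectivity toward N rises as C_M falls — low-concentration operation is favoured.

6.74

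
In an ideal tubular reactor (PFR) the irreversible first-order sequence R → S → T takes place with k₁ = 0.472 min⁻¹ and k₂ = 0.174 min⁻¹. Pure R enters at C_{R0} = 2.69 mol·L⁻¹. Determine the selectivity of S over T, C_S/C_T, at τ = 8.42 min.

For first-order series with pure R initially, C_S(τ) = k₁C_{R0}/(k₂−k₁)·(e^(−k₁τ) − e^(−k₂τ)).
e^(−k₁τ) = e^(−0.472×8.42) = e^(−3.974) = 0.01879; e^(−k₂τ) = e^(−1.465) = 0.2311.
C_S = 0.472×2.69/(0.174−0.472) × (0.01879−0.2311) = (-4.261)×(-0.2123) = 0.9044 mol·L⁻¹.
C_R = C_{R0}e^(−k₁τ) = 0.05055 mol·L⁻¹, so C_T = C_{R0}−C_R−C_S = 1.735 mol·L⁻¹; C_S/C_T = 0.521.

0.521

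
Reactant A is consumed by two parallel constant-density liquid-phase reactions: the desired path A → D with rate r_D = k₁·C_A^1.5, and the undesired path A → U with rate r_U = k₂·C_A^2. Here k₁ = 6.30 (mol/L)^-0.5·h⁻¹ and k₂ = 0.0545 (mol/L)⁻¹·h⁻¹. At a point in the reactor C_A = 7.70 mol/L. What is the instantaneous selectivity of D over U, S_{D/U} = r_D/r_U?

S_{D/U} = r_D/r_U = (k₁·C_A^1.5)/(k₂·C_A^2) = (k₁/k₂)·C_A^-0.5.
= (6.30×7.700^1.5) / (0.0545×7.700^2) = 134.6/3.231 = 41.7.
The undesired path is higher order in A, so low C_A (CSTR or dilute feed) favours D.

41.7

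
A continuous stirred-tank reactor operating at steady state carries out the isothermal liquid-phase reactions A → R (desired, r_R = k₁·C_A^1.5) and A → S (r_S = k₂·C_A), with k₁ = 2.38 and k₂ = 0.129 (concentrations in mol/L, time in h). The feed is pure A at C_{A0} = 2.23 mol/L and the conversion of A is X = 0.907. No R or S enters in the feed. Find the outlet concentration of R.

1.81 mol/L

Exit C_A = C_{A0}(1−X) = 2.23×0.0930 = 0.2074 mol/L.
Rates in a CSTR are evaluated at the outlet concentration: r_R = 2.38×0.2074^1.5 = 0.2248, r_S = 0.129×0.2074 = 0.02675.
Fraction of consumed A going to R: r_R/(r_R+r_S) = 0.8936.
C_R = 0.8936·C_{A0}·X = 0.8936×2.23×0.907 = 1.81 mol/L.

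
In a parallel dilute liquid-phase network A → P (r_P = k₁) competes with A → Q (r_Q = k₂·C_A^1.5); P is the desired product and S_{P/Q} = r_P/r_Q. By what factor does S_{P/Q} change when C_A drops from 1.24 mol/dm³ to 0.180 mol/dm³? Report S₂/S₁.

18.1

S_{P/Q} = (k₁/k₂)·C_A^-1.5, so S₂/S₁ = (C_{A,2}/C_{A,1})^-1.5.
= (0.180/1.24)^(-1.5) = (0.1452)^(-1.5) = 18.1.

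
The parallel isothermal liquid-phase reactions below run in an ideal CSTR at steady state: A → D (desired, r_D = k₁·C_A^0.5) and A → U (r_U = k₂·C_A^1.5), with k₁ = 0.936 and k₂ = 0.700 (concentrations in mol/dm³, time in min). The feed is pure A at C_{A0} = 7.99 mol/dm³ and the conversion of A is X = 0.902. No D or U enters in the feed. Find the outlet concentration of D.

Exit C_A = C_{A0}(1−X) = 7.99×0.0980 = 0.7830 mol/dm³.
In a CSTR the entire volume is at exit conditions, so r_D = 0.936×0.7830^0.5 = 0.8283 and r_U = 0.700×0.7830^1.5 = 0.4850.
Fraction of consumed A going to D: r_D/(r_D+r_U) = 0.6307.
C_D = 0.6307·C_{A0}·X = 0.6307×7.99×0.902 = 4.55 mol/dm³.

4.55 mol/dm³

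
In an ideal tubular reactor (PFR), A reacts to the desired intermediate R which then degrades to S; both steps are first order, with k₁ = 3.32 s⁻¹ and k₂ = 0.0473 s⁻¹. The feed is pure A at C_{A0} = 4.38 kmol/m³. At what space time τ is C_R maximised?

1.30 s

For first-order series the maximum of C_R occurs at τ_opt = ln(k₂/k₁)/(k₂−k₁).
= ln(0.0473/3.32)/(0.0473−3.32) = ln(0.01425)/-3.273 = -4.251/-3.273 = 1.30 s.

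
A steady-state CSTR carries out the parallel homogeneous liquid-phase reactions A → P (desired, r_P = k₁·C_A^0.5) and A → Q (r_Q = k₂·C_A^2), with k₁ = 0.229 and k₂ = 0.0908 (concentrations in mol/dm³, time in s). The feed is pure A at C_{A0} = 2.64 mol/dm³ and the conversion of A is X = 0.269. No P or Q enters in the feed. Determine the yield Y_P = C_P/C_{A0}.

Exit C_A = C_{A0}(1−X) = 2.64×0.731 = 1.930 mol/dm³.
Rates in a CSTR are evaluated at the outlet concentration: r_P = 0.229×1.930^0.5 = 0.3181, r_Q = 0.0908×1.930^2 = 0.3382.
Fraction of consumed A going to P: r_P/(r_P+r_Q) = 0.4847.
C_P = 0.4847·C_{A0}·X = 0.4847×2.64×0.269 = 0.344 mol/dm³; Y_P = C_P/C_{A0} = 0.130.

0.130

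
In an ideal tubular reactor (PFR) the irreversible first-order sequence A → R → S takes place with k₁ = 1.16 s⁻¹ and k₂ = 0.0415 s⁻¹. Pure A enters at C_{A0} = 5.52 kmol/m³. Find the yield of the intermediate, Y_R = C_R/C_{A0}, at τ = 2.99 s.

Solving the coupled first-order balances gives C_R(τ) = [k₁/(k₂−k₁)]·C_{A0}·(e^(−k₁τ) − e^(−k₂τ)).
e^(−k₁τ) = e^(−1.16×2.99) = e^(−3.468) = 0.03117; e^(−k₂τ) = e^(−0.1241) = 0.8833.
C_R = 1.16×5.52/(0.0415−1.16) × (0.03117−0.8833) = (-5.725)×(-0.8521) = 4.878 kmol/m³.
Y_R = C_R/C_{A0} = 4.878/5.52 = 0.884.

0.884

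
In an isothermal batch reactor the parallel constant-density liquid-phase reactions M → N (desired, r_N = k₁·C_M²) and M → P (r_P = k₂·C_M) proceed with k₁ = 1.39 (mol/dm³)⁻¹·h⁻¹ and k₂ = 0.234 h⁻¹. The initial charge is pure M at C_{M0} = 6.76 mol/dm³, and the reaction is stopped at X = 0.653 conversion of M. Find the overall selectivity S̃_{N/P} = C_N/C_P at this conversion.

24.9

C_M = C_{M0}(1−X) = 2.346 mol/dm³.
Along a PFR/batch, dC_P/dC_M = −r_P/(r_N+r_P) = −k₂/(k₂+k₁·C_M).
Integrating from C_{M0} to C_M: C_P = (0.234/1.39)·ln[(0.234+1.39·6.76)/(0.234+1.39·2.35)] = 0.1683·ln(9.630/3.495) = 0.1707 mol/dm³.
Then C_N = (C_{M0}−C_M) − C_P = 4.414 − 0.1707 = 4.244 mol/dm³.
S̃_{N/P} = C_N/C_P = 4.244/0.1707 = 24.9.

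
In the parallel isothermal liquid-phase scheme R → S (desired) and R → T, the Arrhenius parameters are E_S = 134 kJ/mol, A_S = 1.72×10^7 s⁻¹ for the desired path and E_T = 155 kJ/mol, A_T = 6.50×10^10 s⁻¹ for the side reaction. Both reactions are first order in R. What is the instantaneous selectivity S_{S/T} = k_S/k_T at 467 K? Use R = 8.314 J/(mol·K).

k_S/k_T = (A_S/A_T)·exp[−(E_S−E_T)/(RT)] = (A_S/A_T)·exp[(E_T−E_S)/(RT)].
(E_T−E_S)/(RT) = (155−134)×10³/(8.314×467) = 21000/3883 = 5.409.
k_S/k_T = (1.72×10^7/6.50×10^10)·exp(5.409) = 2.646×10^-4 × 223.3 = 0.0591.
Since E_S < E_T, lowering the temperature improves selectivity toward S.

0.0591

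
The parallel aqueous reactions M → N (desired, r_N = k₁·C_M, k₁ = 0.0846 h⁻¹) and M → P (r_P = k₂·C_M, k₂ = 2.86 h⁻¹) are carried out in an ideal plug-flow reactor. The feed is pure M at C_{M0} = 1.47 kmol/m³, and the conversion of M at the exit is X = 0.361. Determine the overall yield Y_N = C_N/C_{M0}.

C_M = C_{M0}(1−X) = 0.9393 kmol/m³.
Both paths are first order in M, so the instantaneous fraction to N is constant: dC_N/d(−C_M) = k₁/(k₁+k₂) = 0.02873.
C_N = 0.02873·(C_{M0}−C_M) = 0.02873×0.5307 = 0.0152 kmol/m³.
Y_N = C_N/C_{M0} = 0.01525/1.47 = 0.0104.

0.0104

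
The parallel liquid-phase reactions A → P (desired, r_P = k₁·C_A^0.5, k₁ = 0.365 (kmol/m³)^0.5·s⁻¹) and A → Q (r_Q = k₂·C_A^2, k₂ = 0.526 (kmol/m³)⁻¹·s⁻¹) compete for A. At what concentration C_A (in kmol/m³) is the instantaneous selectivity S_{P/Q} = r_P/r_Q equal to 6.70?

S_{P/Q} = (k₁/k₂)·C_A^-1.5 ⇒ C_A = (S·k₂/k₁)^(1/(-1.5)).
= (6.70×0.526/0.365)^(-0.6667) = (9.655)^(-0.6667) = 0.221 kmol/m³.

0.221 kmol/m³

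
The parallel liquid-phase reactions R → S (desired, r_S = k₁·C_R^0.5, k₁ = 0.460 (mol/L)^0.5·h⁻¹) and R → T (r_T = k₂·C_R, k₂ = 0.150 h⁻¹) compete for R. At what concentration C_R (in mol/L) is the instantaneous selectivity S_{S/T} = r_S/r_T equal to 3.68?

0.694 mol/L

S_{S/T} = (k₁/k₂)·C_R^-0.5 ⇒ C_R = (S·k₂/k₁)^(-2).
= (3.68×0.150/0.460)^(-2) = (1.200)^(-2) = 0.694 mol/L.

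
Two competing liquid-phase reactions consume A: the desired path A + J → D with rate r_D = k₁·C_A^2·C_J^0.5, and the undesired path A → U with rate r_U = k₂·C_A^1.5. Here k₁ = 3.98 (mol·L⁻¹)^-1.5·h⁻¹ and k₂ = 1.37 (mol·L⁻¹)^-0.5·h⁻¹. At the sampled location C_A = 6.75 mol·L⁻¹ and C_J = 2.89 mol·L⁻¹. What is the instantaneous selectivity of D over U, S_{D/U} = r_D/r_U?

S_{D/U} = r_D/r_U = (k₁·C_A^2·C_J^0.5)/(k₂·C_A^1.5) = (k₁/k₂)·C_A^0.5·C_J^0.5.
= (3.98×6.750^2×2.890^0.5) / (1.37×6.750^1.5) = 308.3/24.03 = 12.8.
Since the desired path is higher order in A, keeping C_A high (PFR or concentrated feed) favours D.

12.8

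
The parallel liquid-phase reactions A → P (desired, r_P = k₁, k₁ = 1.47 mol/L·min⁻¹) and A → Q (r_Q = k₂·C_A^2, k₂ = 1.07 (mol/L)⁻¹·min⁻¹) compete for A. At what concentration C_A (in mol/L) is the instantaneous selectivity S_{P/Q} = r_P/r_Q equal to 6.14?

S_{P/Q} = (k₁/k₂)·C_A^-2 ⇒ C_A = (S·k₂/k₁)^(-0.5).
= (6.14×1.07/1.47)^(-0.5) = (4.469)^(-0.5) = 0.473 mol/L.

0.473 mol/L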